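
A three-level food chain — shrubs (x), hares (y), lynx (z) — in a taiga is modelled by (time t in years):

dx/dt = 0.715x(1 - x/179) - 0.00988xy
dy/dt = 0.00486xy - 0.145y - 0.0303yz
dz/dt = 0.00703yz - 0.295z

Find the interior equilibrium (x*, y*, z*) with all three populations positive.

From dz/dt = 0: 0.00703y* = 0.295, so y* = 42.
From dx/dt = 0: 0.715(1 - x*/179) = 0.00988·42, giving x* = 179·(1 - 0.58) = 75.2.
From dy/dt = 0: 0.00486·75.2 - 0.145 = 0.0303z*, so z* = 0.221/0.0303 = 7.28.

x* ≈ 75.2, y* ≈ 42, z* ≈ 7.28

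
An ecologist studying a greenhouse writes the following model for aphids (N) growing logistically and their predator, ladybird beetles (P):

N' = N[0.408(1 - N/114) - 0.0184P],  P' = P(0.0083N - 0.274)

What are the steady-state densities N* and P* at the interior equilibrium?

From dP/dt = 0 with P > 0: 0.0083N* = 0.274, so N* = 33.
Substitute into dN/dt = 0: 0.408(1 - 33/114) = 0.0184P*.
The bracket is 0.71, giving P* = 0.29/0.0184 = 15.8.

N* ≈ 33, P* ≈ 15.8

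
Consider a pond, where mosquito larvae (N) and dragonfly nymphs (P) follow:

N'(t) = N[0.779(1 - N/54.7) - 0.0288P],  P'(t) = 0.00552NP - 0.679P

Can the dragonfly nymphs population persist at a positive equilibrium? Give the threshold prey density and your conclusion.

Threshold N = 123; K < 123, so no, the predator goes extinct.

The predator equation gives dP/dt > 0 only when N > 0.679/0.00552 = 123.
Without the predator, N → K = 54.7. Since 54.7 < 123, the predator cannot invade.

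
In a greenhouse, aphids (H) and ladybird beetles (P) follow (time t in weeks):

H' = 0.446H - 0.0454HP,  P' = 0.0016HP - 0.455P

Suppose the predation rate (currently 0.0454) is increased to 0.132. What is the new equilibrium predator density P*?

P* ≈ 3.38

At the interior fixed point, setting dH/dt = 0 with H > 0 fixes P* = (prey growth rate)/(HP coefficient) — independent of the other coefficients.
With the change, P* = 0.446/0.132 = 3.38; it falls from 9.82.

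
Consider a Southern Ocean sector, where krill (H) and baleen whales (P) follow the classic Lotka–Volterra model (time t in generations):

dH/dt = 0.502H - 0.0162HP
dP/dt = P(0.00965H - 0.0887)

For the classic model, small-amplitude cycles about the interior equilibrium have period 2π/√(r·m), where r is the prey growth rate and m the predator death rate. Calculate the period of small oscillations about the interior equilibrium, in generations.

Here r = 0.502 and m = 0.0887, so r·m = 0.0445.
ω = √0.0445 = 0.211 per generation, hence T = 2π/ω ≈ 29.8 generations.

T ≈ 29.8 generations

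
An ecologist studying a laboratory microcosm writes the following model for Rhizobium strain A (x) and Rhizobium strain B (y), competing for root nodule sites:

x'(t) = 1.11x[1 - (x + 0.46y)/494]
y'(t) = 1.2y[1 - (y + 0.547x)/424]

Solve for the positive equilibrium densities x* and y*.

Setting both brackets to zero gives the nullclines x + 0.46y = 494 and 0.547x + y = 424.
Substituting y = 424 - 0.547x into the first: x(1 - 0.46·0.547) = 494 - 0.46·424.
So x* = 299/0.748 = 399, and then y* = 424 - 0.547·399 = 205.

x* ≈ 399, y* ≈ 205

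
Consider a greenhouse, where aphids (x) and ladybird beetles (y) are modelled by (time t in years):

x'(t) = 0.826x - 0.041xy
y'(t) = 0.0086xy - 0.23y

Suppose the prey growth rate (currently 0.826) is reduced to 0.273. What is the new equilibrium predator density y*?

At the interior fixed point, setting dx/dt = 0 with x > 0 fixes y* = (prey growth rate)/(xy coefficient) — independent of the other coefficients.
With the change, y* = 0.273/0.041 = 6.66; it falls from 20.1.

y* ≈ 6.66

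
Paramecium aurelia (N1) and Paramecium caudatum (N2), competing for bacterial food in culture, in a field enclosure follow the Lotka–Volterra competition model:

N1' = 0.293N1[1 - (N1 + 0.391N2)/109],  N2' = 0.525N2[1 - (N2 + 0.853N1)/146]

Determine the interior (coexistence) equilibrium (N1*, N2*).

N1* ≈ 77.9, N2* ≈ 79.6

Setting both brackets to zero gives the nullclines N1 + 0.391N2 = 109 and 0.853N1 + N2 = 146.
Substituting N2 = 146 - 0.853N1 into the first: N1(1 - 0.391·0.853) = 109 - 0.391·146.
So N1* = 51.9/0.666 = 77.9, and then N2* = 146 - 0.853·77.9 = 79.6.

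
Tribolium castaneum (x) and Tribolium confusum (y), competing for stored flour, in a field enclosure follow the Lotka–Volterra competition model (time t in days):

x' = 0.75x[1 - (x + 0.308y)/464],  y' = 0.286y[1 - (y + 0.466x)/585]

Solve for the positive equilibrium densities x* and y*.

x* ≈ 331, y* ≈ 431

Setting both brackets to zero gives the nullclines x + 0.308y = 464 and 0.466x + y = 585.
Substituting y = 585 - 0.466x into the first: x(1 - 0.308·0.466) = 464 - 0.308·585.
So x* = 284/0.856 = 331, and then y* = 585 - 0.466·331 = 431.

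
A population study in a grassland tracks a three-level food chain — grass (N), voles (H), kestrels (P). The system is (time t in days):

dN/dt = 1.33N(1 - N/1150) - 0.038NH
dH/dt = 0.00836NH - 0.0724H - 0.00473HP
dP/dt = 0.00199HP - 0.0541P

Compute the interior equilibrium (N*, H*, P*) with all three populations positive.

N* ≈ 257, H* ≈ 27.2, P* ≈ 438

From dP/dt = 0: 0.00199H* = 0.0541, so H* = 27.2.
From dN/dt = 0: 1.33(1 - N*/1150) = 0.038·27.2, giving N* = 1150·(1 - 0.777) = 257.
From dH/dt = 0: 0.00836·257 - 0.0724 = 0.00473P*, so P* = 2.07/0.00473 = 438.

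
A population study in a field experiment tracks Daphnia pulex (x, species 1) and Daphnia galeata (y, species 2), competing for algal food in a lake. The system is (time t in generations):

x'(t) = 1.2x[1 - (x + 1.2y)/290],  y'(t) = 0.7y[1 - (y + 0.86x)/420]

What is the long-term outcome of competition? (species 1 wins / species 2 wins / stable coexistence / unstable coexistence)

species 2 excludes species 1

Compare the nullcline intercepts: K1/α12 = 290/1.2 = 242 < K2 = 420; K2/α21 = 420/0.86 = 488 > K1 = 290.
Since the inequalities point opposite ways, species 2 can invade but species 1 cannot.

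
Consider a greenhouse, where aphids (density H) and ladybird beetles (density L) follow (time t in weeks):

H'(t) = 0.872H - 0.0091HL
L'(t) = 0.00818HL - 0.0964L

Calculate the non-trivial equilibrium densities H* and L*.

H* ≈ 11.8, L* ≈ 95.8

Set dL/dt = 0 with L > 0: 0.00818H - 0.0964 = 0, so H* = 0.0964/0.00818 = 11.8.
Set dH/dt = 0 with H > 0: 0.872 - 0.0091L = 0, so L* = 0.872/0.0091 = 95.8.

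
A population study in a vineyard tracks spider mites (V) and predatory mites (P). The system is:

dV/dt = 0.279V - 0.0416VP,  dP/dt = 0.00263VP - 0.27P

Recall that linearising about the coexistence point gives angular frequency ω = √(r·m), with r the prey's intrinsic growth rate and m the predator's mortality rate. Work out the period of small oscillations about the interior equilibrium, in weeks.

T ≈ 22.9 weeks

Here r = 0.279 and m = 0.27, so r·m = 0.0753.
ω = √0.0753 = 0.274 per week, hence T = 2π/ω ≈ 22.9 weeks.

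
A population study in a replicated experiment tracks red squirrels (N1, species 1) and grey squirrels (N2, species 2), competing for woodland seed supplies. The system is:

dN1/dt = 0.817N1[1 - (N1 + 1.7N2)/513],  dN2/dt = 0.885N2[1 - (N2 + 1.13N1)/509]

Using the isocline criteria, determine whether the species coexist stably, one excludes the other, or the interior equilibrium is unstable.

Compare the nullcline intercepts: K1/α12 = 513/1.7 = 302 < K2 = 509; K2/α21 = 509/1.13 = 450 < K1 = 513.
Since both are reversed, neither can invade when rare; the interior point is a saddle.

unstable coexistence (outcome depends on initial conditions)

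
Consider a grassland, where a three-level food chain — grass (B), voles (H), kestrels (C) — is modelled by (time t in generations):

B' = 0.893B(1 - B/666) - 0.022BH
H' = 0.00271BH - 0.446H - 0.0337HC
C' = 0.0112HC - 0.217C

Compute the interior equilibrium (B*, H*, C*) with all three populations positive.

From dC/dt = 0: 0.0112H* = 0.217, so H* = 19.4.
From dB/dt = 0: 0.893(1 - B*/666) = 0.022·19.4, giving B* = 666·(1 - 0.477) = 348.
From dH/dt = 0: 0.00271·348 - 0.446 = 0.0337C*, so C* = 0.497/0.0337 = 14.8.

B* ≈ 348, H* ≈ 19.4, C* ≈ 14.8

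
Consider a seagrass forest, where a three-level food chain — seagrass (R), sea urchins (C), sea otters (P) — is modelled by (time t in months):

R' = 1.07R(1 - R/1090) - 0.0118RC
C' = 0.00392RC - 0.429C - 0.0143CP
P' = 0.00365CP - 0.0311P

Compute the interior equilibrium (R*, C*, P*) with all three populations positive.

R* ≈ 988, C* ≈ 8.52, P* ≈ 241

From dP/dt = 0: 0.00365C* = 0.0311, so C* = 8.52.
From dR/dt = 0: 1.07(1 - R*/1090) = 0.0118·8.52, giving R* = 1090·(1 - 0.094) = 988.
From dC/dt = 0: 0.00392·988 - 0.429 = 0.0143P*, so P* = 3.44/0.0143 = 241.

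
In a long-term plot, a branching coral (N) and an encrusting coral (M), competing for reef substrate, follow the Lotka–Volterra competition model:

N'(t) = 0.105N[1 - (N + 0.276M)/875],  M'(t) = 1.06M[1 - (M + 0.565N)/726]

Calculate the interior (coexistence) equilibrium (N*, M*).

N* ≈ 799, M* ≈ 274

Setting both brackets to zero gives the nullclines N + 0.276M = 875 and 0.565N + M = 726.
Substituting M = 726 - 0.565N into the first: N(1 - 0.276·0.565) = 875 - 0.276·726.
So N* = 675/0.844 = 799, and then M* = 726 - 0.565·799 = 274.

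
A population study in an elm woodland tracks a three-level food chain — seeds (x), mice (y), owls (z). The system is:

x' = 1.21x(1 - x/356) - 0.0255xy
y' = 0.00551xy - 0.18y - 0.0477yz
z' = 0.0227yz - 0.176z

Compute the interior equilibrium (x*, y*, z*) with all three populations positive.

From dz/dt = 0: 0.0227y* = 0.176, so y* = 7.75.
From dx/dt = 0: 1.21(1 - x*/356) = 0.0255·7.75, giving x* = 356·(1 - 0.163) = 298.
From dy/dt = 0: 0.00551·298 - 0.18 = 0.0477z*, so z* = 1.46/0.0477 = 30.6.

x* ≈ 298, y* ≈ 7.75, z* ≈ 30.6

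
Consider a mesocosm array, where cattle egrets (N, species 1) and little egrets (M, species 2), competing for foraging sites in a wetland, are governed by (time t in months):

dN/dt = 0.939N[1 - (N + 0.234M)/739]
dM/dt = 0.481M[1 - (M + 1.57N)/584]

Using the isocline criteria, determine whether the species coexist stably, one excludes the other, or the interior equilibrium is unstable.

species 1 excludes species 2

Compare the nullcline intercepts: K1/α12 = 739/0.234 = 3160 > K2 = 584; K2/α21 = 584/1.57 = 372 < K1 = 739.
Since the inequalities point opposite ways, species 1 can invade but species 2 cannot.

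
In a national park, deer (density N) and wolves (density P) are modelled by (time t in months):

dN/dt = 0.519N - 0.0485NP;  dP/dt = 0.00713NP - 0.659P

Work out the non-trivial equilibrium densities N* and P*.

Set dP/dt = 0 with P > 0: 0.00713N - 0.659 = 0, so N* = 0.659/0.00713 = 92.4.
Set dN/dt = 0 with N > 0: 0.519 - 0.0485P = 0, so P* = 0.519/0.0485 = 10.7.

N* ≈ 92.4, P* ≈ 10.7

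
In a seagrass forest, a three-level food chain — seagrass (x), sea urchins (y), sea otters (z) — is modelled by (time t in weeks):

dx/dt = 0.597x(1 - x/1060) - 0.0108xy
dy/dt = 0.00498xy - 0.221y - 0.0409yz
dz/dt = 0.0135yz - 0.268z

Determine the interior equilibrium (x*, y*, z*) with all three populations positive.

x* ≈ 679, y* ≈ 19.9, z* ≈ 77.3

From dz/dt = 0: 0.0135y* = 0.268, so y* = 19.9.
From dx/dt = 0: 0.597(1 - x*/1060) = 0.0108·19.9, giving x* = 1060·(1 - 0.359) = 679.
From dy/dt = 0: 0.00498·679 - 0.221 = 0.0409z*, so z* = 3.16/0.0409 = 77.3.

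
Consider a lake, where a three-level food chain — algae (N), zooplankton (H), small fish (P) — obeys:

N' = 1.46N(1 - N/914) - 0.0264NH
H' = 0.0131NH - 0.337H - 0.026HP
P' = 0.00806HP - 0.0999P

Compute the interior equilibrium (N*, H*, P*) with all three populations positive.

N* ≈ 709, H* ≈ 12.4, P* ≈ 344

From dP/dt = 0: 0.00806H* = 0.0999, so H* = 12.4.
From dN/dt = 0: 1.46(1 - N*/914) = 0.0264·12.4, giving N* = 914·(1 - 0.224) = 709.
From dH/dt = 0: 0.0131·709 - 0.337 = 0.026P*, so P* = 8.95/0.026 = 344.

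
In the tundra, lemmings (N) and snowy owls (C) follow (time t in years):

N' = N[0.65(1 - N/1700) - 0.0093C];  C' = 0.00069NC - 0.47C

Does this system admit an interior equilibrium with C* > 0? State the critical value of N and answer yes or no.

Threshold N = 681; K > 681, so yes, the predator persists.

The predator equation gives dC/dt > 0 only when N > 0.47/0.00069 = 681.
Without the predator, N → K = 1700. Since 1700 > 681, the predator can invade and persist.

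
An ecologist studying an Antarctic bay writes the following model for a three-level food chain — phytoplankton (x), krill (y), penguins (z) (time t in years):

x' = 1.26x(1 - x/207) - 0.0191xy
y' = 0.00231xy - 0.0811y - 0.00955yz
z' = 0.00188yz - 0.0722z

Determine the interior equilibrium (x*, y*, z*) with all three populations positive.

From dz/dt = 0: 0.00188y* = 0.0722, so y* = 38.4.
From dx/dt = 0: 1.26(1 - x*/207) = 0.0191·38.4, giving x* = 207·(1 - 0.582) = 86.5.
From dy/dt = 0: 0.00231·86.5 - 0.0811 = 0.00955z*, so z* = 0.119/0.00955 = 12.4.

x* ≈ 86.5, y* ≈ 38.4, z* ≈ 12.4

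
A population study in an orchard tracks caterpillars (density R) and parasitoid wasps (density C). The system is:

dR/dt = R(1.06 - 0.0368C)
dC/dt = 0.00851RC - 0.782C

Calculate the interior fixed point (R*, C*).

R* ≈ 91.9, C* ≈ 28.8

Set dC/dt = 0 with C > 0: 0.00851R - 0.782 = 0, so R* = 0.782/0.00851 = 91.9.
Set dR/dt = 0 with R > 0: 1.06 - 0.0368C = 0, so C* = 1.06/0.0368 = 28.8.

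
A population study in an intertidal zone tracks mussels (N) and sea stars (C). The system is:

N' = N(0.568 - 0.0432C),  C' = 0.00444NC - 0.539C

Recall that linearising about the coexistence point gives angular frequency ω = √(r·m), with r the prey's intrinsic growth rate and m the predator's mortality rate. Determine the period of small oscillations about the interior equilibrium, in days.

Here r = 0.568 and m = 0.539, so r·m = 0.306.
ω = √0.306 = 0.553 per day, hence T = 2π/ω ≈ 11.4 days.

T ≈ 11.4 days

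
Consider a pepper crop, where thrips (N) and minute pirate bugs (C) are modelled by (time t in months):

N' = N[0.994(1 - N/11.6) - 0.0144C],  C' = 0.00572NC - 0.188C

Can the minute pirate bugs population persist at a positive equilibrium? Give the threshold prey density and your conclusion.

Threshold N = 32.9; K < 32.9, so no, the predator goes extinct.

The predator equation gives dC/dt > 0 only when N > 0.188/0.00572 = 32.9.
Without the predator, N → K = 11.6. Since 11.6 < 32.9, the predator cannot invade.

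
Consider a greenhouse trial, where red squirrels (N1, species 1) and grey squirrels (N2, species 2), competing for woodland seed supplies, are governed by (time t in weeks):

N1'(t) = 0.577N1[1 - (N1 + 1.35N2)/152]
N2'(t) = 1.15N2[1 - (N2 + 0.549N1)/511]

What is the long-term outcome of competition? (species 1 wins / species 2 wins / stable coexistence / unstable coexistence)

Compare the nullcline intercepts: K1/α12 = 152/1.35 = 113 < K2 = 511; K2/α21 = 511/0.549 = 931 > K1 = 152.
Since the inequalities point opposite ways, species 2 can invade but species 1 cannot.

species 2 excludes species 1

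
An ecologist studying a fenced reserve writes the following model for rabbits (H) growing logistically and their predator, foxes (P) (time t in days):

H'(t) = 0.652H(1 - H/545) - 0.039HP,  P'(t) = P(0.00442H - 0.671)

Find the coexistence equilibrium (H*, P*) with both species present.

From dP/dt = 0 with P > 0: 0.00442H* = 0.671, so H* = 152.
Substitute into dH/dt = 0: 0.652(1 - 152/545) = 0.039P*.
The bracket is 0.721, giving P* = 0.47/0.039 = 12.1.

H* ≈ 152, P* ≈ 12.1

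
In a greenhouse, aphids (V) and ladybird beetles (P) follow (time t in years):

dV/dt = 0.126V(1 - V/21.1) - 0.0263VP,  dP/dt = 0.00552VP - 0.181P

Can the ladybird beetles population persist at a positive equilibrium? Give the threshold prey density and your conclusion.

The predator equation gives dP/dt > 0 only when V > 0.181/0.00552 = 32.8.
Without the predator, V → K = 21.1. Since 21.1 < 32.8, the predator cannot invade.

Threshold V = 32.8; K < 32.8, so no, the predator goes extinct.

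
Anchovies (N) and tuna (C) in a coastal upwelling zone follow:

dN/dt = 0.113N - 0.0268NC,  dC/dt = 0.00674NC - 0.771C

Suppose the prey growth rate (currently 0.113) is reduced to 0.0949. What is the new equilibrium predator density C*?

C* ≈ 3.54

At the interior fixed point, setting dN/dt = 0 with N > 0 fixes C* = (prey growth rate)/(NC coefficient) — independent of the other coefficients.
With the change, C* = 0.0949/0.0268 = 3.54; it falls from 4.22.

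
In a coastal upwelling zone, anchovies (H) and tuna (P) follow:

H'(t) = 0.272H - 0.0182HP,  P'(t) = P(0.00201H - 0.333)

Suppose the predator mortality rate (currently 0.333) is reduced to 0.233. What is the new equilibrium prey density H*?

H* ≈ 116

At the interior fixed point, setting dP/dt = 0 with P > 0 fixes H* = (predator death rate)/(HP coefficient) — independent of the other coefficients.
With the change, H* = 0.233/0.00201 = 116; it falls from 166.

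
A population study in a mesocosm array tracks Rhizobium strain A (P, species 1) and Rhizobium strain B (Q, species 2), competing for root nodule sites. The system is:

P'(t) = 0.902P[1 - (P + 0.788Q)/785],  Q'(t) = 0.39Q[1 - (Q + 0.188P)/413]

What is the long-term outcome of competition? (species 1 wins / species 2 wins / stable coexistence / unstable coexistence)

stable coexistence

Compare the nullcline intercepts: K1/α12 = 785/0.788 = 996 > K2 = 413; K2/α21 = 413/0.188 = 2200 > K1 = 785.
Since both inequalities hold, each species can invade when rare, so the interior equilibrium is stable.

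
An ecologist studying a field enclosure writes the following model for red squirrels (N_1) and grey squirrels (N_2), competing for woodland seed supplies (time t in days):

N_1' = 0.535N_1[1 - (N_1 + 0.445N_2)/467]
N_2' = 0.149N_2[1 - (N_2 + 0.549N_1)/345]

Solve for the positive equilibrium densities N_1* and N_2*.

Setting both brackets to zero gives the nullclines N_1 + 0.445N_2 = 467 and 0.549N_1 + N_2 = 345.
Substituting N_2 = 345 - 0.549N_1 into the first: N_1(1 - 0.445·0.549) = 467 - 0.445·345.
So N_1* = 313/0.756 = 415, and then N_2* = 345 - 0.549·415 = 117.

N_1* ≈ 415, N_2* ≈ 117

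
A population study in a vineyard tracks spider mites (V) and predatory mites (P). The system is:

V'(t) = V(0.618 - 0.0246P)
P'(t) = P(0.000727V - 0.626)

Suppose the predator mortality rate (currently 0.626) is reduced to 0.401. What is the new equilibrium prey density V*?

V* ≈ 552

At the interior fixed point, setting dP/dt = 0 with P > 0 fixes V* = (predator death rate)/(VP coefficient) — independent of the other coefficients.
With the change, V* = 0.401/0.000727 = 552; it falls from 861.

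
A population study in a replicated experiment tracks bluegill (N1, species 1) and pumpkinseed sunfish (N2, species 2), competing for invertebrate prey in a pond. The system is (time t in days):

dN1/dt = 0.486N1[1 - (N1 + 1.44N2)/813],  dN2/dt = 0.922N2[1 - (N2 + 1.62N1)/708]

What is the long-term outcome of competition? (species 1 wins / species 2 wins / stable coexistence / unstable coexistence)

unstable coexistence (outcome depends on initial conditions)

Compare the nullcline intercepts: K1/α12 = 813/1.44 = 565 < K2 = 708; K2/α21 = 708/1.62 = 437 < K1 = 813.
Since both are reversed, neither can invade when rare; the interior point is a saddle.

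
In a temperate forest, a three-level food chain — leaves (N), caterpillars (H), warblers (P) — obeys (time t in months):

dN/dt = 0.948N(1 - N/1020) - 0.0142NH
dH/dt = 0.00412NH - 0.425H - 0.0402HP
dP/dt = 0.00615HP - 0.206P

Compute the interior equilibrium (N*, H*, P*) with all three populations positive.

From dP/dt = 0: 0.00615H* = 0.206, so H* = 33.5.
From dN/dt = 0: 0.948(1 - N*/1020) = 0.0142·33.5, giving N* = 1020·(1 - 0.502) = 508.
From dH/dt = 0: 0.00412·508 - 0.425 = 0.0402P*, so P* = 1.67/0.0402 = 41.5.

N* ≈ 508, H* ≈ 33.5, P* ≈ 41.5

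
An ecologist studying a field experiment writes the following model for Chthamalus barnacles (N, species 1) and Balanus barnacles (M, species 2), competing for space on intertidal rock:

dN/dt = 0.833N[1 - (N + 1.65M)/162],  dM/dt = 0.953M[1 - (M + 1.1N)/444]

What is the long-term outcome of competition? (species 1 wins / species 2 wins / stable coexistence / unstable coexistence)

Compare the nullcline intercepts: K1/α12 = 162/1.65 = 98.2 < K2 = 444; K2/α21 = 444/1.1 = 404 > K1 = 162.
Since the inequalities point opposite ways, species 2 can invade but species 1 cannot.

species 2 excludes species 1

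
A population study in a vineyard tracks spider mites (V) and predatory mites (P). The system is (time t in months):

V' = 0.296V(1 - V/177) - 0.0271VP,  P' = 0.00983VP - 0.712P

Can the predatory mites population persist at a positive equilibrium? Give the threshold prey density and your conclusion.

Threshold V = 72.4; K > 72.4, so yes, the predator persists.

The predator equation gives dP/dt > 0 only when V > 0.712/0.00983 = 72.4.
Without the predator, V → K = 177. Since 177 > 72.4, the predator can invade and persist.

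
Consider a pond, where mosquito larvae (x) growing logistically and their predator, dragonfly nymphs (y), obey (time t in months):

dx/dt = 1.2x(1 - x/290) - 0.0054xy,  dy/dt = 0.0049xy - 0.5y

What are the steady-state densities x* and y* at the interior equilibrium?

x* ≈ 102, y* ≈ 144

From dy/dt = 0 with y > 0: 0.0049x* = 0.5, so x* = 102.
Substitute into dx/dt = 0: 1.2(1 - 102/290) = 0.0054y*.
The bracket is 0.648, giving y* = 0.778/0.0054 = 144.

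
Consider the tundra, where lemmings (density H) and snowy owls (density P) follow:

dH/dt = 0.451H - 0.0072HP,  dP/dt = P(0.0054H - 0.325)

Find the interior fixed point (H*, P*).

H* ≈ 60.2, P* ≈ 62.6

Set dP/dt = 0 with P > 0: 0.0054H - 0.325 = 0, so H* = 0.325/0.0054 = 60.2.
Set dH/dt = 0 with H > 0: 0.451 - 0.0072P = 0, so P* = 0.451/0.0072 = 62.6.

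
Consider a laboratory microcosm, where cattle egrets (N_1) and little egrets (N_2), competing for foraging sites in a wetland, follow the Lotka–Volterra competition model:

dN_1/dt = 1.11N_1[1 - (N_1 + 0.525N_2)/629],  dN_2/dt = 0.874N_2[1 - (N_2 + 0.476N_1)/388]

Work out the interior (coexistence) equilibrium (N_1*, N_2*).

Setting both brackets to zero gives the nullclines N_1 + 0.525N_2 = 629 and 0.476N_1 + N_2 = 388.
Substituting N_2 = 388 - 0.476N_1 into the first: N_1(1 - 0.525·0.476) = 629 - 0.525·388.
So N_1* = 425/0.75 = 567, and then N_2* = 388 - 0.476·567 = 118.

N_1* ≈ 567, N_2* ≈ 118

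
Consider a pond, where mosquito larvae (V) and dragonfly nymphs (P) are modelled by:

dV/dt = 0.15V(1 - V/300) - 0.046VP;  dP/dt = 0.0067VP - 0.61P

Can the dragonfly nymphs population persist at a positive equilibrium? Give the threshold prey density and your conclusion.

The predator equation gives dP/dt > 0 only when V > 0.61/0.0067 = 91.
Without the predator, V → K = 300. Since 300 > 91, the predator can invade and persist.

Threshold V = 91; K > 91, so yes, the predator persists.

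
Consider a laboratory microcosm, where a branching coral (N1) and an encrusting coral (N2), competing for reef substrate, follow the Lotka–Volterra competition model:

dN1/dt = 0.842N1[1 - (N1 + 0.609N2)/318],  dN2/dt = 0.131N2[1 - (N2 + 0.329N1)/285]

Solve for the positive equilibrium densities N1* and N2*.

Setting both brackets to zero gives the nullclines N1 + 0.609N2 = 318 and 0.329N1 + N2 = 285.
Substituting N2 = 285 - 0.329N1 into the first: N1(1 - 0.609·0.329) = 318 - 0.609·285.
So N1* = 144/0.8 = 181, and then N2* = 285 - 0.329·181 = 226.

N1* ≈ 181, N2* ≈ 226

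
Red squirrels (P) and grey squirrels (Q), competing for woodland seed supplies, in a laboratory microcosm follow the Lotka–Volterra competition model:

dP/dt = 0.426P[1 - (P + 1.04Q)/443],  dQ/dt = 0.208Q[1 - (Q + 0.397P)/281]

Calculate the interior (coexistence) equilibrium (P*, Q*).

Setting both brackets to zero gives the nullclines P + 1.04Q = 443 and 0.397P + Q = 281.
Substituting Q = 281 - 0.397P into the first: P(1 - 1.04·0.397) = 443 - 1.04·281.
So P* = 151/0.587 = 257, and then Q* = 281 - 0.397·257 = 179.

P* ≈ 257, Q* ≈ 179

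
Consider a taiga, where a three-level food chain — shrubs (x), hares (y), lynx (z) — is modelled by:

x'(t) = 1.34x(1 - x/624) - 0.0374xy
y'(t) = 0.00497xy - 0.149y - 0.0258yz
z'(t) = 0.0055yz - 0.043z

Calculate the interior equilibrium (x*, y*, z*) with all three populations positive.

From dz/dt = 0: 0.0055y* = 0.043, so y* = 7.82.
From dx/dt = 0: 1.34(1 - x*/624) = 0.0374·7.82, giving x* = 624·(1 - 0.218) = 488.
From dy/dt = 0: 0.00497·488 - 0.149 = 0.0258z*, so z* = 2.28/0.0258 = 88.2.

x* ≈ 488, y* ≈ 7.82, z* ≈ 88.2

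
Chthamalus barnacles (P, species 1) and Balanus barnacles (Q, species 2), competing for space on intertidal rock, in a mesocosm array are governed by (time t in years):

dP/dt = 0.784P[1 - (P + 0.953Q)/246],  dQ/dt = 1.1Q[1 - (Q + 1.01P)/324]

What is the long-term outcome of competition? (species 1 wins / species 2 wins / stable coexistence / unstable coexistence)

Compare the nullcline intercepts: K1/α12 = 246/0.953 = 258 < K2 = 324; K2/α21 = 324/1.01 = 321 > K1 = 246.
Since the inequalities point opposite ways, species 2 can invade but species 1 cannot.

species 2 excludes species 1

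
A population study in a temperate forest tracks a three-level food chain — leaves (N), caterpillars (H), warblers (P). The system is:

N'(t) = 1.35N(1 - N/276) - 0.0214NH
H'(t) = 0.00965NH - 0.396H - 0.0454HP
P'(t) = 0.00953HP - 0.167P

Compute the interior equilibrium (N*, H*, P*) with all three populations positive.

From dP/dt = 0: 0.00953H* = 0.167, so H* = 17.5.
From dN/dt = 0: 1.35(1 - N*/276) = 0.0214·17.5, giving N* = 276·(1 - 0.278) = 199.
From dH/dt = 0: 0.00965·199 - 0.396 = 0.0454P*, so P* = 1.53/0.0454 = 33.6.

N* ≈ 199, H* ≈ 17.5, P* ≈ 33.6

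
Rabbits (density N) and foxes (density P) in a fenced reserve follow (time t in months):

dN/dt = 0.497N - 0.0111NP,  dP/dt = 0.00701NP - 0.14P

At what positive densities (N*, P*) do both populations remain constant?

N* ≈ 20, P* ≈ 44.8

Set dP/dt = 0 with P > 0: 0.00701N - 0.14 = 0, so N* = 0.14/0.00701 = 20.
Set dN/dt = 0 with N > 0: 0.497 - 0.0111P = 0, so P* = 0.497/0.0111 = 44.8.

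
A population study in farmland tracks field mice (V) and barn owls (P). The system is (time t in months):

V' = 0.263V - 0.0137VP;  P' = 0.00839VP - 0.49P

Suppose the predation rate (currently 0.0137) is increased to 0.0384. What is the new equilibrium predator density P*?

P* ≈ 6.85

At the interior fixed point, setting dV/dt = 0 with V > 0 fixes P* = (prey growth rate)/(VP coefficient) — independent of the other coefficients.
With the change, P* = 0.263/0.0384 = 6.85; it falls from 19.2.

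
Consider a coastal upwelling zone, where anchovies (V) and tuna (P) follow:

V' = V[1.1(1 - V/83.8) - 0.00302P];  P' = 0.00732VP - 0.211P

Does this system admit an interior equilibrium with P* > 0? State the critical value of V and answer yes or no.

Threshold V = 28.8; K > 28.8, so yes, the predator persists.

The predator equation gives dP/dt > 0 only when V > 0.211/0.00732 = 28.8.
Without the predator, V → K = 83.8. Since 83.8 > 28.8, the predator can invade and persist.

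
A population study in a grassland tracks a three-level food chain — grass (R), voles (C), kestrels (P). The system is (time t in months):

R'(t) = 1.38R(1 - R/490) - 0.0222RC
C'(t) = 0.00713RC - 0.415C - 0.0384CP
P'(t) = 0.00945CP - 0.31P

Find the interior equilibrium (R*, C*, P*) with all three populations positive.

From dP/dt = 0: 0.00945C* = 0.31, so C* = 32.8.
From dR/dt = 0: 1.38(1 - R*/490) = 0.0222·32.8, giving R* = 490·(1 - 0.528) = 231.
From dC/dt = 0: 0.00713·231 - 0.415 = 0.0384P*, so P* = 1.24/0.0384 = 32.2.

R* ≈ 231, C* ≈ 32.8, P* ≈ 32.2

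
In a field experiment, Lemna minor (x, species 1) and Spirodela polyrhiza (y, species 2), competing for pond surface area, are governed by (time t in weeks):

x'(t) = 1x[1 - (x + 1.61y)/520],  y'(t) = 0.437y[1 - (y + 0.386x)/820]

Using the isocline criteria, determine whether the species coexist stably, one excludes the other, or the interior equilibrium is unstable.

species 2 excludes species 1

Compare the nullcline intercepts: K1/α12 = 520/1.61 = 323 < K2 = 820; K2/α21 = 820/0.386 = 2120 > K1 = 520.
Since the inequalities point opposite ways, species 2 can invade but species 1 cannot.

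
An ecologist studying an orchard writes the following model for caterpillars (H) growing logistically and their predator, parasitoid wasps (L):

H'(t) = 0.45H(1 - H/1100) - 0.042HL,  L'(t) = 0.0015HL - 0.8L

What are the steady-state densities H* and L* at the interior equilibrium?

From dL/dt = 0 with L > 0: 0.0015H* = 0.8, so H* = 533.
Substitute into dH/dt = 0: 0.45(1 - 533/1100) = 0.042L*.
The bracket is 0.515, giving L* = 0.232/0.042 = 5.52.

H* ≈ 533, L* ≈ 5.52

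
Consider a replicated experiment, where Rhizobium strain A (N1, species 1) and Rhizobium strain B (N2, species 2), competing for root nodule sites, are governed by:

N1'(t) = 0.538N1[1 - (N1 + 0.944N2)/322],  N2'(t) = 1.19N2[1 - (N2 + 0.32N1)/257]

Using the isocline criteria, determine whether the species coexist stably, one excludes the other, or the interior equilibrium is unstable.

Compare the nullcline intercepts: K1/α12 = 322/0.944 = 341 > K2 = 257; K2/α21 = 257/0.32 = 803 > K1 = 322.
Since both inequalities hold, each species can invade when rare, so the interior equilibrium is stable.

stable coexistence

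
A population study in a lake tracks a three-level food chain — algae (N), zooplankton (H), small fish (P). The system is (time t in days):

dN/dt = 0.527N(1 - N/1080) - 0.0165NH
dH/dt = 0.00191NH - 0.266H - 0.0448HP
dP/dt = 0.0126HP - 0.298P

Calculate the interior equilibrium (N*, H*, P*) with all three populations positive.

N* ≈ 280, H* ≈ 23.7, P* ≈ 6.01

From dP/dt = 0: 0.0126H* = 0.298, so H* = 23.7.
From dN/dt = 0: 0.527(1 - N*/1080) = 0.0165·23.7, giving N* = 1080·(1 - 0.74) = 280.
From dH/dt = 0: 0.00191·280 - 0.266 = 0.0448P*, so P* = 0.269/0.0448 = 6.01.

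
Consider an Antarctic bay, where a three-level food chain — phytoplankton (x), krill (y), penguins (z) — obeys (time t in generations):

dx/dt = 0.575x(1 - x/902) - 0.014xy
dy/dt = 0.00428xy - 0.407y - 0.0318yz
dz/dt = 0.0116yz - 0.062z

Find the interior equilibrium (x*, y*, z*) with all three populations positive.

From dz/dt = 0: 0.0116y* = 0.062, so y* = 5.34.
From dx/dt = 0: 0.575(1 - x*/902) = 0.014·5.34, giving x* = 902·(1 - 0.13) = 785.
From dy/dt = 0: 0.00428·785 - 0.407 = 0.0318z*, so z* = 2.95/0.0318 = 92.8.

x* ≈ 785, y* ≈ 5.34, z* ≈ 92.8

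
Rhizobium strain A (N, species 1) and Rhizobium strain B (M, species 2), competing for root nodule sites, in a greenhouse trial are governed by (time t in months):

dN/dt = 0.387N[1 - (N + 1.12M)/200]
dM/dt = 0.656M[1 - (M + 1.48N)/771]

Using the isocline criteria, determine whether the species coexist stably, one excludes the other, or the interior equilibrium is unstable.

species 2 excludes species 1

Compare the nullcline intercepts: K1/α12 = 200/1.12 = 179 < K2 = 771; K2/α21 = 771/1.48 = 521 > K1 = 200.
Since the inequalities point opposite ways, species 2 can invade but species 1 cannot.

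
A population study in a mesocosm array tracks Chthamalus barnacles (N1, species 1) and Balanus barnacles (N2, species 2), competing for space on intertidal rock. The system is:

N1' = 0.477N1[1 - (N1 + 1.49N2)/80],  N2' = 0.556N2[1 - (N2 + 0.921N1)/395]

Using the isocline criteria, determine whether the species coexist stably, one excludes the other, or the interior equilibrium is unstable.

species 2 excludes species 1

Compare the nullcline intercepts: K1/α12 = 80/1.49 = 53.7 < K2 = 395; K2/α21 = 395/0.921 = 429 > K1 = 80.
Since the inequalities point opposite ways, species 2 can invade but species 1 cannot.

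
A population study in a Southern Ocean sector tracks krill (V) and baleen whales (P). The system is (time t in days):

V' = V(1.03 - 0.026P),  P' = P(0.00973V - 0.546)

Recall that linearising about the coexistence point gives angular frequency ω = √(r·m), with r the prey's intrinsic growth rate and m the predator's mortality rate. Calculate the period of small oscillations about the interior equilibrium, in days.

Here r = 1.03 and m = 0.546, so r·m = 0.562.
ω = √0.562 = 0.75 per day, hence T = 2π/ω ≈ 8.38 days.

T ≈ 8.38 days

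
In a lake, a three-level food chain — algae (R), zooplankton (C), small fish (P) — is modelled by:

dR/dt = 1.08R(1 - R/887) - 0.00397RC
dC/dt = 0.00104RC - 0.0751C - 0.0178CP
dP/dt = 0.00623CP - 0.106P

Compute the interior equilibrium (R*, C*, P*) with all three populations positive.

From dP/dt = 0: 0.00623C* = 0.106, so C* = 17.
From dR/dt = 0: 1.08(1 - R*/887) = 0.00397·17, giving R* = 887·(1 - 0.0625) = 832.
From dC/dt = 0: 0.00104·832 - 0.0751 = 0.0178P*, so P* = 0.79/0.0178 = 44.4.

R* ≈ 832, C* ≈ 17, P* ≈ 44.4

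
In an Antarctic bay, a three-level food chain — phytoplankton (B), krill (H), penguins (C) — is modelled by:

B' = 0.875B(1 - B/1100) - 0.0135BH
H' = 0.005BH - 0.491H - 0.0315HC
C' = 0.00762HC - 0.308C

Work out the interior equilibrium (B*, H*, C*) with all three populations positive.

B* ≈ 414, H* ≈ 40.4, C* ≈ 50.1

From dC/dt = 0: 0.00762H* = 0.308, so H* = 40.4.
From dB/dt = 0: 0.875(1 - B*/1100) = 0.0135·40.4, giving B* = 1100·(1 - 0.624) = 414.
From dH/dt = 0: 0.005·414 - 0.491 = 0.0315C*, so C* = 1.58/0.0315 = 50.1.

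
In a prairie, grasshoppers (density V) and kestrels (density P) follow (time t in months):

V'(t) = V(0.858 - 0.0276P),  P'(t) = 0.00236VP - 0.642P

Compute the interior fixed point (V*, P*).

V* ≈ 272, P* ≈ 31.1

Set dP/dt = 0 with P > 0: 0.00236V - 0.642 = 0, so V* = 0.642/0.00236 = 272.
Set dV/dt = 0 with V > 0: 0.858 - 0.0276P = 0, so P* = 0.858/0.0276 = 31.1.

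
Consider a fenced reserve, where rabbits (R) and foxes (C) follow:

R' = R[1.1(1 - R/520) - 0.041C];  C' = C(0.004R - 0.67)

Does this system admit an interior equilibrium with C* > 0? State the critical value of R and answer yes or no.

The predator equation gives dC/dt > 0 only when R > 0.67/0.004 = 168.
Without the predator, R → K = 520. Since 520 > 168, the predator can invade and persist.

Threshold R = 168; K > 168, so yes, the predator persists.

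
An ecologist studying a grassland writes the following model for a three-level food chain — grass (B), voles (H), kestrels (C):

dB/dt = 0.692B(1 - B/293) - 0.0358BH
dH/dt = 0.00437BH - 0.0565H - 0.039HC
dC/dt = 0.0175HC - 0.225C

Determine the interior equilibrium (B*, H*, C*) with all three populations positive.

From dC/dt = 0: 0.0175H* = 0.225, so H* = 12.9.
From dB/dt = 0: 0.692(1 - B*/293) = 0.0358·12.9, giving B* = 293·(1 - 0.665) = 98.1.
From dH/dt = 0: 0.00437·98.1 - 0.0565 = 0.039C*, so C* = 0.372/0.039 = 9.54.

B* ≈ 98.1, H* ≈ 12.9, C* ≈ 9.54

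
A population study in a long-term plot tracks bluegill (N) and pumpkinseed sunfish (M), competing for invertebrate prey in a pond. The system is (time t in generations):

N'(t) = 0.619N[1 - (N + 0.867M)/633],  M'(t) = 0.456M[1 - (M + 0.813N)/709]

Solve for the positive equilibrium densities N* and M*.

Setting both brackets to zero gives the nullclines N + 0.867M = 633 and 0.813N + M = 709.
Substituting M = 709 - 0.813N into the first: N(1 - 0.867·0.813) = 633 - 0.867·709.
So N* = 18.3/0.295 = 62, and then M* = 709 - 0.813·62 = 659.

N* ≈ 62, M* ≈ 659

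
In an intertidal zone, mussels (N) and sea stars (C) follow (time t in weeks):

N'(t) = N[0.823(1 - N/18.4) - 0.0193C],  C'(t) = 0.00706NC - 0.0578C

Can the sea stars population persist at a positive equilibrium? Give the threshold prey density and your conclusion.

The predator equation gives dC/dt > 0 only when N > 0.0578/0.00706 = 8.19.
Without the predator, N → K = 18.4. Since 18.4 > 8.19, the predator can invade and persist.

Threshold N = 8.19; K > 8.19, so yes, the predator persists.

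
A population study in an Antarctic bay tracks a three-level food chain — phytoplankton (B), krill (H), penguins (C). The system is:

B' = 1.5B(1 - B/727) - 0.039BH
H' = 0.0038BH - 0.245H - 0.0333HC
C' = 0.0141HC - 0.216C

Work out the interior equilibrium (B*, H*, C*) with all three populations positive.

From dC/dt = 0: 0.0141H* = 0.216, so H* = 15.3.
From dB/dt = 0: 1.5(1 - B*/727) = 0.039·15.3, giving B* = 727·(1 - 0.398) = 437.
From dH/dt = 0: 0.0038·437 - 0.245 = 0.0333C*, so C* = 1.42/0.0333 = 42.6.

B* ≈ 437, H* ≈ 15.3, C* ≈ 42.6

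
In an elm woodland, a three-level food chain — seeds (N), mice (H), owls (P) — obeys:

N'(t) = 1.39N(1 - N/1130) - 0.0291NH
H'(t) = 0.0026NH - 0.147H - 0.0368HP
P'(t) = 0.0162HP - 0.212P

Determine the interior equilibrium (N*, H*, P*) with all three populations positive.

From dP/dt = 0: 0.0162H* = 0.212, so H* = 13.1.
From dN/dt = 0: 1.39(1 - N*/1130) = 0.0291·13.1, giving N* = 1130·(1 - 0.274) = 820.
From dH/dt = 0: 0.0026·820 - 0.147 = 0.0368P*, so P* = 1.99/0.0368 = 54.

N* ≈ 820, H* ≈ 13.1, P* ≈ 54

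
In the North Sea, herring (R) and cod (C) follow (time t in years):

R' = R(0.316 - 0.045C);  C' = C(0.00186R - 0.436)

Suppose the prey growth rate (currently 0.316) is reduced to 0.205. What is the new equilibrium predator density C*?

C* ≈ 4.56

At the interior fixed point, setting dR/dt = 0 with R > 0 fixes C* = (prey growth rate)/(RC coefficient) — independent of the other coefficients.
With the change, C* = 0.205/0.045 = 4.56; it falls from 7.02.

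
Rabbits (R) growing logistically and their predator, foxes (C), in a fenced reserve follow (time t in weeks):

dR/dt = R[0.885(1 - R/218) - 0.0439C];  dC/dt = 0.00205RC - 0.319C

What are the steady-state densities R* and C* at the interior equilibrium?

R* ≈ 156, C* ≈ 5.77

From dC/dt = 0 with C > 0: 0.00205R* = 0.319, so R* = 156.
Substitute into dR/dt = 0: 0.885(1 - 156/218) = 0.0439C*.
The bracket is 0.286, giving C* = 0.253/0.0439 = 5.77.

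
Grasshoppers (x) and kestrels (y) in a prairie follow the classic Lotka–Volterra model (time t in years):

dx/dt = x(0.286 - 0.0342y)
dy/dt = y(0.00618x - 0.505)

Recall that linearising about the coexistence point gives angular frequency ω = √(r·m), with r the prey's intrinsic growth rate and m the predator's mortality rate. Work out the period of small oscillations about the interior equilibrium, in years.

Here r = 0.286 and m = 0.505, so r·m = 0.144.
ω = √0.144 = 0.38 per year, hence T = 2π/ω ≈ 16.5 years.

T ≈ 16.5 years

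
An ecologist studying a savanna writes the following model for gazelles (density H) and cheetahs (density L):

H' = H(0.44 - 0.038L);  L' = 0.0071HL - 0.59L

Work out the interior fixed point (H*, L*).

Set dL/dt = 0 with L > 0: 0.0071H - 0.59 = 0, so H* = 0.59/0.0071 = 83.1.
Set dH/dt = 0 with H > 0: 0.44 - 0.038L = 0, so L* = 0.44/0.038 = 11.6.

H* ≈ 83.1, L* ≈ 11.6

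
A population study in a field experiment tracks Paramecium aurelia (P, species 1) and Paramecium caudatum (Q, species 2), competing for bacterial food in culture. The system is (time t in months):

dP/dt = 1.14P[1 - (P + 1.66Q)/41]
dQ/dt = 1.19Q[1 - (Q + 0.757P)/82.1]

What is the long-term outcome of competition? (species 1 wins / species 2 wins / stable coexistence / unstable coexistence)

Compare the nullcline intercepts: K1/α12 = 41/1.66 = 24.7 < K2 = 82.1; K2/α21 = 82.1/0.757 = 108 > K1 = 41.
Since the inequalities point opposite ways, species 2 can invade but species 1 cannot.

species 2 excludes species 1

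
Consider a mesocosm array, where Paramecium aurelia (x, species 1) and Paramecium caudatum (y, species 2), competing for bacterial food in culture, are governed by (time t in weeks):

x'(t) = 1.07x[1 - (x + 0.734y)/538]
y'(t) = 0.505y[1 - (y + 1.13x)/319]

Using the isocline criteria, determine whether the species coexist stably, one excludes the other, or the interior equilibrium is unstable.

species 1 excludes species 2

Compare the nullcline intercepts: K1/α12 = 538/0.734 = 733 > K2 = 319; K2/α21 = 319/1.13 = 282 < K1 = 538.
Since the inequalities point opposite ways, species 1 can invade but species 2 cannot.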